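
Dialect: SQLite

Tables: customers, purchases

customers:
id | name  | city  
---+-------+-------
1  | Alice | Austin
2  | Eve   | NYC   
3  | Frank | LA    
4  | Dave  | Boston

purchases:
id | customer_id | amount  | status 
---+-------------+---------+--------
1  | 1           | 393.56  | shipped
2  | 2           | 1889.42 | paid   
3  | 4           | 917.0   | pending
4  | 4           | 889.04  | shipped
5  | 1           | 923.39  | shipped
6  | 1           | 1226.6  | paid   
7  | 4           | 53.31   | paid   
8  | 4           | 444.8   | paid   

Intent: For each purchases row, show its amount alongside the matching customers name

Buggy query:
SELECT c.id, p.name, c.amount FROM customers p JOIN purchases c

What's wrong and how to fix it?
Bug: Missing join condition: each purchases row is matched to all customers rows instead of just its own

Fix: Specify the join condition linking the foreign key to the parent id

Corrected query:
SELECT c.id, p.name, c.amount FROM customers p JOIN purchases c ON c.customer_id = p.id

Result:
id | name  | amount 
---+-------+--------
1  | Alice | 393.56 
2  | Eve   | 1889.42
3  | Dave  | 917    
4  | Dave  | 889.04 
5  | Alice | 923.39 
6  | Alice | 1226.6 
7  | Dave  | 53.31  
8  | Dave  | 444.8  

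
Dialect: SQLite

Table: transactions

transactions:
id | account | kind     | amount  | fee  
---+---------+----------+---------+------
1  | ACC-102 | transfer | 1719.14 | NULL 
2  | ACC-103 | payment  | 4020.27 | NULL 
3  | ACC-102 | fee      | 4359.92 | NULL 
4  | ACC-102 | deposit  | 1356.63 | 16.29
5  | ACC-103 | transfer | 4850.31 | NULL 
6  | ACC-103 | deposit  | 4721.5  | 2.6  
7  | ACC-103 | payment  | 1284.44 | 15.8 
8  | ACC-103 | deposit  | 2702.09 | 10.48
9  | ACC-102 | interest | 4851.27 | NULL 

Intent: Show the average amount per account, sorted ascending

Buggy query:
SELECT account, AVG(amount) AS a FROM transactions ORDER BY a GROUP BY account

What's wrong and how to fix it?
Bug: GROUP BY must precede ORDER BY

Fix: Reorder: SELECT … FROM … GROUP BY … ORDER BY …

Corrected query:
SELECT account, AVG(amount) AS a FROM transactions GROUP BY account ORDER BY a

Result:
account | a       
--------+---------
ACC-102 | 3071.74 
ACC-103 | 3515.722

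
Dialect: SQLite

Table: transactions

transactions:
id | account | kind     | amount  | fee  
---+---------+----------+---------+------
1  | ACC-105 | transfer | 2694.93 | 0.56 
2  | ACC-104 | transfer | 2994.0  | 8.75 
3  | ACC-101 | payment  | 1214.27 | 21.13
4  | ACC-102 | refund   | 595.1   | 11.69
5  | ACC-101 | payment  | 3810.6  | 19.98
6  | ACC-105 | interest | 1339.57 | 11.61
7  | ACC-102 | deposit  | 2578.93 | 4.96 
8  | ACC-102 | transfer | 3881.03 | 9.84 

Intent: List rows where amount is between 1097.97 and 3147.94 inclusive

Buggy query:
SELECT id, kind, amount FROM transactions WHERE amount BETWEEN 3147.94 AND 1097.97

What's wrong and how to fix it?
Bug: BETWEEN expects the lower bound first; with 3147.94 AND 1097.97 the range is empty

Fix: Write BETWEEN 1097.97 AND 3147.94

Corrected query:
SELECT id, kind, amount FROM transactions WHERE amount BETWEEN 1097.97 AND 3147.94

Result:
id | kind     | amount 
---+----------+--------
1  | transfer | 2694.93
2  | transfer | 2994   
3  | payment  | 1214.27
6  | interest | 1339.57
7  | deposit  | 2578.93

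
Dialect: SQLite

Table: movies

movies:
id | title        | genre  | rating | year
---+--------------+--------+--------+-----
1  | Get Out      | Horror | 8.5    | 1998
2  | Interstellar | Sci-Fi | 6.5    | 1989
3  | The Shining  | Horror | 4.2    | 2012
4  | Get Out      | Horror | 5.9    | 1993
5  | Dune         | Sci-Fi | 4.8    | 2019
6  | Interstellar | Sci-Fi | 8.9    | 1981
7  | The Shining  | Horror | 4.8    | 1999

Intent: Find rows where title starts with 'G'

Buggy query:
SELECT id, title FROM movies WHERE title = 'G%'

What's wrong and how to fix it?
Bug: Wildcards only work with LIKE; '=' treats '%' as a literal character

Fix: Replace '=' with LIKE so 'G%' is treated as a pattern

Corrected query:
SELECT id, title FROM movies WHERE title LIKE 'G%'

Result:
id | title  
---+--------
1  | Get Out
4  | Get Out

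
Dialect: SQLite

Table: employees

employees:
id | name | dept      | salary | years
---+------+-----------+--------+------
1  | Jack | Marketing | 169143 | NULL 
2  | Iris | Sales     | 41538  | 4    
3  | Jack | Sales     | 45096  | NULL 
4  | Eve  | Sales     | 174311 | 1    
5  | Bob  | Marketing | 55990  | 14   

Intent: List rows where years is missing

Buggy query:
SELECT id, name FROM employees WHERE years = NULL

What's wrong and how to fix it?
Bug: Comparing to NULL with '=' never matches; NULL = NULL is unknown, not true

Fix: Replace '= NULL' with 'IS NULL'

Corrected query:
SELECT id, name FROM employees WHERE years IS NULL

Result:
id | name
---+-----
1  | Jack
3  | Jack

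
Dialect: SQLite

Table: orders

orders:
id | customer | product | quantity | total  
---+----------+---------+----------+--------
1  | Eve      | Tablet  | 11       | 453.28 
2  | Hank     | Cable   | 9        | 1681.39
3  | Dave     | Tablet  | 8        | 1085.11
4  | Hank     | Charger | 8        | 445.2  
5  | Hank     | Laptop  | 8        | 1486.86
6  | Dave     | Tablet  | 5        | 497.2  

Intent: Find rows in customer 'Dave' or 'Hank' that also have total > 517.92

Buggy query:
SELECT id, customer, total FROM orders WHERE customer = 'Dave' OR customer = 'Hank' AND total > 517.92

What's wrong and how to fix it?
Bug: AND binds tighter than OR, so this parses as customer = 'Dave' OR (customer = 'Hank' AND total > 517.92)

Fix: Add parentheses around the OR so the AND applies to both alternatives

Corrected query:
SELECT id, customer, total FROM orders WHERE (customer = 'Dave' OR customer = 'Hank') AND total > 517.92

Result:
id | customer | total  
---+----------+--------
2  | Hank     | 1681.39
3  | Dave     | 1085.11
5  | Hank     | 1486.86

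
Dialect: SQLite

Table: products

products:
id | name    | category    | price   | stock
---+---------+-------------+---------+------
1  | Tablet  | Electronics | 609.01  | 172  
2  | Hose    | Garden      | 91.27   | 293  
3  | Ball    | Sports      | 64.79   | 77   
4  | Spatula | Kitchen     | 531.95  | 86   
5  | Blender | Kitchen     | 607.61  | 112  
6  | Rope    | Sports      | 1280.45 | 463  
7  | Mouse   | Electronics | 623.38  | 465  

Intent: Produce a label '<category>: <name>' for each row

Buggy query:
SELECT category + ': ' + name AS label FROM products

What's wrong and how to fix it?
Bug: SQLite uses || for string concatenation; + coerces text to numbers (yielding 0)

Fix: Replace + with || to concatenate text

Corrected query:
SELECT category || ': ' || name AS label FROM products

Result:
label              
-------------------
Electronics: Tablet
Garden: Hose       
Sports: Ball       
Kitchen: Spatula   
Kitchen: Blender   
Sports: Rope       
Electronics: Mouse 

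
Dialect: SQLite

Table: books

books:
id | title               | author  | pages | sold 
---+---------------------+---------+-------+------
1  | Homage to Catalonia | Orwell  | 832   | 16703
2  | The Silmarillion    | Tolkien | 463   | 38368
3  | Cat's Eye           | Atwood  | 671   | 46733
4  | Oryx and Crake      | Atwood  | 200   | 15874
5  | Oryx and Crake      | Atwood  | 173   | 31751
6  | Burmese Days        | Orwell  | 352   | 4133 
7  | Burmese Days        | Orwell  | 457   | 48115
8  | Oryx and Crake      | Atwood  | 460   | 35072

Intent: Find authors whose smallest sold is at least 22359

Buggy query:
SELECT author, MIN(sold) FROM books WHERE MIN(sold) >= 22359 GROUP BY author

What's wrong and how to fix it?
Bug: MIN() in WHERE is a misuse of aggregate

Fix: Use HAVING for the per-group MIN condition

Corrected query:
SELECT author, MIN(sold) FROM books GROUP BY author HAVING MIN(sold) >= 22359

Result:
author  | MIN(sold)
--------+----------
Tolkien | 38368    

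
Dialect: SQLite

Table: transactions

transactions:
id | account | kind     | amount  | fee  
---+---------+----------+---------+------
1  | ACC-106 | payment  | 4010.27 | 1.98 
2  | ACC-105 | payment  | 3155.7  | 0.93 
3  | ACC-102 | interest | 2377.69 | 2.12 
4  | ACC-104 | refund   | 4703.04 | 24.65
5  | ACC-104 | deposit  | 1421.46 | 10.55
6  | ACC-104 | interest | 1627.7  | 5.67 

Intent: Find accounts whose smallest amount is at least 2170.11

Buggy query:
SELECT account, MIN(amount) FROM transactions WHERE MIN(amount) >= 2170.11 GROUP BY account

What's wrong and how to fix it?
Bug: Aggregates like MIN are computed per group after WHERE runs

Fix: Use HAVING for the per-group MIN condition

Corrected query:
SELECT account, MIN(amount) FROM transactions GROUP BY account HAVING MIN(amount) >= 2170.11

Result:
account | MIN(amount)
--------+------------
ACC-102 | 2377.69    
ACC-105 | 3155.7     
ACC-106 | 4010.27    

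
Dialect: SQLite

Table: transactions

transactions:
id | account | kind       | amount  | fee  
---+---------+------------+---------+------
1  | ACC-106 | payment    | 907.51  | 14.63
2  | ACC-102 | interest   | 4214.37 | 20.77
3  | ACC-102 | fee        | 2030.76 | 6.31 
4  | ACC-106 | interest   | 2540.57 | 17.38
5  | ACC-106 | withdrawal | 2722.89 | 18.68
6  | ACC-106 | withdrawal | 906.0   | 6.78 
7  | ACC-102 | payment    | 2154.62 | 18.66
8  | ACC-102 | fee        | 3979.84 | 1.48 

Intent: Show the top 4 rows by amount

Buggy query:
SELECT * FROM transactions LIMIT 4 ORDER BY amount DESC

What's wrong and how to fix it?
Bug: ORDER BY cannot follow LIMIT; LIMIT is the final clause

Fix: Sort with ORDER BY, then apply LIMIT

Corrected query:
SELECT * FROM transactions ORDER BY amount DESC LIMIT 4

Result:
id | account | kind       | amount  | fee  
---+---------+------------+---------+------
2  | ACC-102 | interest   | 4214.37 | 20.77
8  | ACC-102 | fee        | 3979.84 | 1.48 
5  | ACC-106 | withdrawal | 2722.89 | 18.68
4  | ACC-106 | interest   | 2540.57 | 17.38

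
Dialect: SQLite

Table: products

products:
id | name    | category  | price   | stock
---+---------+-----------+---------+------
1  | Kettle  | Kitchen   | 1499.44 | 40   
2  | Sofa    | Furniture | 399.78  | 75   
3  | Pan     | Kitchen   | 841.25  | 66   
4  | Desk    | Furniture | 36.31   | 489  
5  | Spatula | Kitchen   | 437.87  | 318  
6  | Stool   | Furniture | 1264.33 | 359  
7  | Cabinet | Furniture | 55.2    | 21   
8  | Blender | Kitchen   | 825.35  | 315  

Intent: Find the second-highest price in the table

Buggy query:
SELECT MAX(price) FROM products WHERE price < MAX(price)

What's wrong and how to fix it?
Bug: MAX(price) on the right of the comparison is an aggregate-in-WHERE error

Fix: Put the inner MAX in a scalar subquery

Corrected query:
SELECT MAX(price) FROM products WHERE price < (SELECT MAX(price) FROM products)

Result:
MAX(price)
----------
1264.33   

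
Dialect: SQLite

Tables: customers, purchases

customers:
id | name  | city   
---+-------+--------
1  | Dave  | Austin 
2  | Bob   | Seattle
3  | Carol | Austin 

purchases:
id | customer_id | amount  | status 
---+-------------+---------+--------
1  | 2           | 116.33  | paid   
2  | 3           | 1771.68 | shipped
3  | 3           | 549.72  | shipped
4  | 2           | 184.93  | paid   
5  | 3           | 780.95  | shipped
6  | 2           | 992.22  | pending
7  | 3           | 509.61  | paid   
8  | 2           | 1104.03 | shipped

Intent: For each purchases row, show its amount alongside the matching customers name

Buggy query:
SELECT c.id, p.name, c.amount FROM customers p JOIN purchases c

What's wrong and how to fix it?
Bug: JOIN with no ON clause produces a cartesian product; every purchases row pairs with every customers row

Fix: Specify the join condition linking the foreign key to the parent id

Corrected query:
SELECT c.id, p.name, c.amount FROM customers p JOIN purchases c ON c.customer_id = p.id

Result:
id | name  | amount 
---+-------+--------
1  | Bob   | 116.33 
2  | Carol | 1771.68
3  | Carol | 549.72 
4  | Bob   | 184.93 
5  | Carol | 780.95 
6  | Bob   | 992.22 
7  | Carol | 509.61 
8  | Bob   | 1104.03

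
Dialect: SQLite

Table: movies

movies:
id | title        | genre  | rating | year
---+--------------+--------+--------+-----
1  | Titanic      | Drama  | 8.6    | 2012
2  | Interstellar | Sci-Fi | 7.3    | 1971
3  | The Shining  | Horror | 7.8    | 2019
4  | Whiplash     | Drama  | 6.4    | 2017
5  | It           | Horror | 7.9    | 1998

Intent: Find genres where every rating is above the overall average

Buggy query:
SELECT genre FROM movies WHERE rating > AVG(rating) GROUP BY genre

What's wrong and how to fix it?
Bug: AVG() is an aggregate; it can't sit directly in WHERE

Fix: Compute the overall average in a scalar subquery and compare each group's MIN against it in HAVING

Corrected query:
SELECT genre FROM movies GROUP BY genre HAVING MIN(rating) > (SELECT AVG(rating) FROM movies)

Result:
genre 
------
Horror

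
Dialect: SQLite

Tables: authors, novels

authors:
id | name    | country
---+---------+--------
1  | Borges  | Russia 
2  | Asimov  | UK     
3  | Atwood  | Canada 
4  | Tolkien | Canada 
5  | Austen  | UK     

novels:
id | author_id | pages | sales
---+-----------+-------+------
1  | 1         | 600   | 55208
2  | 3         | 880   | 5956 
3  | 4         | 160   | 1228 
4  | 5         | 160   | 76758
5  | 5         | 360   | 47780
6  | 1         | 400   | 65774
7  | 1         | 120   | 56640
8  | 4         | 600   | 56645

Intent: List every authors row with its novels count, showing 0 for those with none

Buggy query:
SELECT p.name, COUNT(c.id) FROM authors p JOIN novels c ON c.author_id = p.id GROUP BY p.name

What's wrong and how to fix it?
Bug: An inner join excludes parents with zero children

Fix: Use LEFT JOIN so parents without children still appear (COUNT(c.id) gives 0)

Corrected query:
SELECT p.name, COUNT(c.id) FROM authors p LEFT JOIN novels c ON c.author_id = p.id GROUP BY p.name

Result:
name    | COUNT(c.id)
--------+------------
Asimov  | 0          
Atwood  | 1          
Austen  | 2          
Borges  | 3          
Tolkien | 2          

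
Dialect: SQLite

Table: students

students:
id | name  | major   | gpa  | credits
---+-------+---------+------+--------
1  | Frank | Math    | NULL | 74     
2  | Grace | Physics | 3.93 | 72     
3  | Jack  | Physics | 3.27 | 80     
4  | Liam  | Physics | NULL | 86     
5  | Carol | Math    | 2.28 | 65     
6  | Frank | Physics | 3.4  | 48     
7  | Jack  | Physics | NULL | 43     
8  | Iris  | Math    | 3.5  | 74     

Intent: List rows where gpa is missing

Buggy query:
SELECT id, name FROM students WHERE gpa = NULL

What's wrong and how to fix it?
Bug: Comparing to NULL with '=' never matches; NULL = NULL is unknown, not true

Fix: Use IS NULL to test for NULL

Corrected query:
SELECT id, name FROM students WHERE gpa IS NULL

Result:
id | name 
---+------
1  | Frank
4  | Liam 
7  | Jack 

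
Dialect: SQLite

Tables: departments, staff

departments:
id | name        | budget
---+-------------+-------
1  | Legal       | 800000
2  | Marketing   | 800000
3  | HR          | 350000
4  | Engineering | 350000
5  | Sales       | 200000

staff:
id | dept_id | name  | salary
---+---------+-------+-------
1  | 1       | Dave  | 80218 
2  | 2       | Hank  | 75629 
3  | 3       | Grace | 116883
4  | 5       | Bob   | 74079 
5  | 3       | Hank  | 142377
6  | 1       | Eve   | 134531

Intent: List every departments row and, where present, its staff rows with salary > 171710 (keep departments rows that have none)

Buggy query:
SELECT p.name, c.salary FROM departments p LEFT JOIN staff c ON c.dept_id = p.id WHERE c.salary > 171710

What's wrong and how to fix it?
Bug: Filtering c.salary in WHERE discards the NULL rows produced by LEFT JOIN, turning it into an inner join

Fix: Put 'c.salary > 171710' in the JOIN's ON clause instead of WHERE

Corrected query:
SELECT p.name, c.salary FROM departments p LEFT JOIN staff c ON c.dept_id = p.id AND c.salary > 171710

Result:
name        | salary
------------+-------
Legal       | NULL  
Marketing   | NULL  
HR          | NULL  
Engineering | NULL  
Sales       | NULL  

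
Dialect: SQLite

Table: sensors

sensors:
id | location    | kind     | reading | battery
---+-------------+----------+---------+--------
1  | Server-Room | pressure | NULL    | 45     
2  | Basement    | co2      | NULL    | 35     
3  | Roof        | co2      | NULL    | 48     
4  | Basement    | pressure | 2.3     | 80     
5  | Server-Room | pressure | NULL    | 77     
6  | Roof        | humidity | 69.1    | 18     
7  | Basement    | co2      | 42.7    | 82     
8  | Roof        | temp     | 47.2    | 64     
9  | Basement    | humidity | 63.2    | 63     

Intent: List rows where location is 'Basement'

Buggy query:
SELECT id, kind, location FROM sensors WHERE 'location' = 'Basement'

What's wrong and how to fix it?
Bug: 'location' in single quotes is a string literal, not the column; the comparison is literal-vs-literal and never true

Fix: Reference the column as location without single quotes

Corrected query:
SELECT id, kind, location FROM sensors WHERE location = 'Basement'

Result:
id | kind     | location
---+----------+---------
2  | co2      | Basement
4  | pressure | Basement
7  | co2      | Basement
9  | humidity | Basement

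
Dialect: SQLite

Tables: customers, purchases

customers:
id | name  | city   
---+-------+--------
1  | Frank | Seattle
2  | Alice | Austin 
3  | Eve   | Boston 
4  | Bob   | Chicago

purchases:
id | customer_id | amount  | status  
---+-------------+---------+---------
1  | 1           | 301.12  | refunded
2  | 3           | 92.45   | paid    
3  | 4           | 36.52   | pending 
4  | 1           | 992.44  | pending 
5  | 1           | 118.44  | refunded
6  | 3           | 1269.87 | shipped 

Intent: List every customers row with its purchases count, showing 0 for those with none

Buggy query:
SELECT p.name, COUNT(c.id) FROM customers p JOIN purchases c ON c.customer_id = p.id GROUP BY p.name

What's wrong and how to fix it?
Bug: An inner join excludes parents with zero children

Fix: Switch to LEFT JOIN to retain unmatched parent rows

Corrected query:
SELECT p.name, COUNT(c.id) FROM customers p LEFT JOIN purchases c ON c.customer_id = p.id GROUP BY p.name

Result:
name  | COUNT(c.id)
------+------------
Alice | 0          
Bob   | 1          
Eve   | 2          
Frank | 3          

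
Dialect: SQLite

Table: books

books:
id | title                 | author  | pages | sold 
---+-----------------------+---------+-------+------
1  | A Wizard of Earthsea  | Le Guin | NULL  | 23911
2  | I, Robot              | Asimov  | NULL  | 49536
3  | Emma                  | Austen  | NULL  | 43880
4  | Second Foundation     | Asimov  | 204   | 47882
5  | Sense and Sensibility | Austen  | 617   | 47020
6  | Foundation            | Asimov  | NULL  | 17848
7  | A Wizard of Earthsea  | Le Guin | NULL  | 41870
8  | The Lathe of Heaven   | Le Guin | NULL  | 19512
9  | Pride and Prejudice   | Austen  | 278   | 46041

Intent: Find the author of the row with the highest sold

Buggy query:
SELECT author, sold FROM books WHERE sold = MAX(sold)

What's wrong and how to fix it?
Bug: MAX(sold) is an aggregate and cannot be used directly in WHERE

Fix: Use a subquery: WHERE sold = (SELECT MAX(sold) FROM books)

Corrected query:
SELECT author, sold FROM books WHERE sold = (SELECT MAX(sold) FROM books)

Result:
author | sold 
-------+------
Asimov | 49536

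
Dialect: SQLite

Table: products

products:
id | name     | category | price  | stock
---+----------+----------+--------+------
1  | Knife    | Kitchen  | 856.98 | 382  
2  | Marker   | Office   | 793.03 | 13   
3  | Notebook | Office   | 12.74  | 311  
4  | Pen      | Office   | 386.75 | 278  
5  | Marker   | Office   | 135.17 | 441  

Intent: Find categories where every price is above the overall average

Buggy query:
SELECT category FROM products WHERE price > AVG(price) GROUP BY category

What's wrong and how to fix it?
Bug: WHERE evaluates per row before aggregation, so AVG() is unavailable

Fix: Compute the overall average in a scalar subquery and compare each group's MIN against it in HAVING

Corrected query:
SELECT category FROM products GROUP BY category HAVING MIN(price) > (SELECT AVG(price) FROM products)

Result:
category
--------
Kitchen 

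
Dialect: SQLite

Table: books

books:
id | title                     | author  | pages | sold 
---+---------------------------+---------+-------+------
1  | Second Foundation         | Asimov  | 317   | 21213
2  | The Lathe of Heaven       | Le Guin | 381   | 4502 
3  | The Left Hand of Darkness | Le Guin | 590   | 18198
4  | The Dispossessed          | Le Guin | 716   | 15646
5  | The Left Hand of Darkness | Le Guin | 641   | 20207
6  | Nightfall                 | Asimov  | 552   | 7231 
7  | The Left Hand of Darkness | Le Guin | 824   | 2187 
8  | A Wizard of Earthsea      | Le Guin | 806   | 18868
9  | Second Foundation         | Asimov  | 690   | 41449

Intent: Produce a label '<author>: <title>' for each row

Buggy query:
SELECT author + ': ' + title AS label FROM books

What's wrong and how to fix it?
Bug: '+' is numeric addition; on text columns SQLite converts them to 0 instead of concatenating

Fix: Use the || operator for string concatenation

Corrected query:
SELECT author || ': ' || title AS label FROM books

Result:
label                             
----------------------------------
Asimov: Second Foundation         
Le Guin: The Lathe of Heaven      
Le Guin: The Left Hand of Darkness
Le Guin: The Dispossessed         
Le Guin: The Left Hand of Darkness
Asimov: Nightfall                 
Le Guin: The Left Hand of Darkness
Le Guin: A Wizard of Earthsea     
Asimov: Second Foundation         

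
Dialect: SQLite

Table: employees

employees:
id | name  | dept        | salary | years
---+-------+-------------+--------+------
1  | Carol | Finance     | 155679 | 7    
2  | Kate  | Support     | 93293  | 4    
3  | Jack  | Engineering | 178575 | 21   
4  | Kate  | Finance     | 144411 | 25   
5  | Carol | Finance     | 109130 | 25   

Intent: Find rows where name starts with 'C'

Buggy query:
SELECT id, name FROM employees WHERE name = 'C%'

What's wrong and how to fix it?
Bug: Wildcards only work with LIKE; '=' treats '%' as a literal character

Fix: Replace '=' with LIKE so 'C%' is treated as a pattern

Corrected query:
SELECT id, name FROM employees WHERE name LIKE 'C%'

Result:
id | name 
---+------
1  | Carol
5  | Carol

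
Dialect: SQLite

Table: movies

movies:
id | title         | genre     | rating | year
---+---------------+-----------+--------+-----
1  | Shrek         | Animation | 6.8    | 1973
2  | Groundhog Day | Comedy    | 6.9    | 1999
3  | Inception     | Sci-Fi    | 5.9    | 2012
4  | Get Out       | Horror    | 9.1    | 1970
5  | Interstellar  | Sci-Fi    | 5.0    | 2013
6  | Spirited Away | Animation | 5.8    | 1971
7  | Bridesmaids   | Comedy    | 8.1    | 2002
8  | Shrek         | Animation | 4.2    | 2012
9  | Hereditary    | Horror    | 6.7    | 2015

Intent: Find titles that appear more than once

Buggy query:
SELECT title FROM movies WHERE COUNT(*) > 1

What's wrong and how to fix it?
Bug: COUNT(*) is an aggregate and cannot be used in WHERE

Fix: Group first, then use HAVING for the count condition

Corrected query:
SELECT title FROM movies GROUP BY title HAVING COUNT(*) > 1

Result:
title
-----
Shrek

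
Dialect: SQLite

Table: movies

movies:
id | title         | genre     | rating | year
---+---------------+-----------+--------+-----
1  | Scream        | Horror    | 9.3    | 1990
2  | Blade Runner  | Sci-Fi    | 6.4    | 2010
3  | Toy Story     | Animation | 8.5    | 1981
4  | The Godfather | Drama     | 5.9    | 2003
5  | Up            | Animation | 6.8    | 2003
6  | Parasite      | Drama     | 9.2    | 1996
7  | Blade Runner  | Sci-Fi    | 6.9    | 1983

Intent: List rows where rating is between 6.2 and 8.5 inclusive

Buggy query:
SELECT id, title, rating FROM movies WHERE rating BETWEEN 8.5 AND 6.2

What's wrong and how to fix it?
Bug: The bounds are reversed; BETWEEN a AND b requires a <= b to match anything

Fix: Swap the bounds so the smaller value comes first

Corrected query:
SELECT id, title, rating FROM movies WHERE rating BETWEEN 6.2 AND 8.5

Result:
id | title        | rating
---+--------------+-------
2  | Blade Runner | 6.4   
3  | Toy Story    | 8.5   
5  | Up           | 6.8   
7  | Blade Runner | 6.9   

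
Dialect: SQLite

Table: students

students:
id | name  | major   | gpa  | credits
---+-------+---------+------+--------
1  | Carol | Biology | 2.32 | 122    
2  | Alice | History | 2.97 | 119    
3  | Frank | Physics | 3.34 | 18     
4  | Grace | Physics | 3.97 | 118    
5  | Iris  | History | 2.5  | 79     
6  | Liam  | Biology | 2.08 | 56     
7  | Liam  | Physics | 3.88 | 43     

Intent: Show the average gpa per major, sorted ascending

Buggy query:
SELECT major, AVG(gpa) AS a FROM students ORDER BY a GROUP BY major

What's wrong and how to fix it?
Bug: ORDER BY appears before GROUP BY; SQL clause order requires GROUP BY first

Fix: Reorder: SELECT … FROM … GROUP BY … ORDER BY …

Corrected query:
SELECT major, AVG(gpa) AS a FROM students GROUP BY major ORDER BY a

Result:
major   | a    
--------+------
Biology | 2.2  
History | 2.735
Physics | 3.73 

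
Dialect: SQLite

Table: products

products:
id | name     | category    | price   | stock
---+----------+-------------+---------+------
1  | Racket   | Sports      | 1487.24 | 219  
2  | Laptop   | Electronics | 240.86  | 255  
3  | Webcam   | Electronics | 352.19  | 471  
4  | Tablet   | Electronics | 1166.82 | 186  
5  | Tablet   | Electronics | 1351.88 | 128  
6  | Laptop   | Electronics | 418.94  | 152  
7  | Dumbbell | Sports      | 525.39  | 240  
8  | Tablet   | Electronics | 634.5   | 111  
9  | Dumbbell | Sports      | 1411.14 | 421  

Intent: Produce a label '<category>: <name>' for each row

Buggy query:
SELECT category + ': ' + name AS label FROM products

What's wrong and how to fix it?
Bug: '+' is numeric addition; on text columns SQLite converts them to 0 instead of concatenating

Fix: Use the || operator for string concatenation

Corrected query:
SELECT category || ': ' || name AS label FROM products

Result:
label              
-------------------
Sports: Racket     
Electronics: Laptop
Electronics: Webcam
Electronics: Tablet
Electronics: Tablet
Electronics: Laptop
Sports: Dumbbell   
Electronics: Tablet
Sports: Dumbbell   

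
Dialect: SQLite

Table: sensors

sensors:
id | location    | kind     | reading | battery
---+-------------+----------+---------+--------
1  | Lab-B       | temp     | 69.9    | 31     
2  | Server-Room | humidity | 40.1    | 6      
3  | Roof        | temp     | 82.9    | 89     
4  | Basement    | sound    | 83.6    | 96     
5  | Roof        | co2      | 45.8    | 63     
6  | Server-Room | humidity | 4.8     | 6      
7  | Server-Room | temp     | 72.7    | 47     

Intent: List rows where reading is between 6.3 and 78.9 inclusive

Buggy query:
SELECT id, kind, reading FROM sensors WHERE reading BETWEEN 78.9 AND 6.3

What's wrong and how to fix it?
Bug: The bounds are reversed; BETWEEN a AND b requires a <= b to match anything

Fix: Swap the bounds so the smaller value comes first

Corrected query:
SELECT id, kind, reading FROM sensors WHERE reading BETWEEN 6.3 AND 78.9

Result:
id | kind     | reading
---+----------+--------
1  | temp     | 69.9   
2  | humidity | 40.1   
5  | co2      | 45.8   
7  | temp     | 72.7   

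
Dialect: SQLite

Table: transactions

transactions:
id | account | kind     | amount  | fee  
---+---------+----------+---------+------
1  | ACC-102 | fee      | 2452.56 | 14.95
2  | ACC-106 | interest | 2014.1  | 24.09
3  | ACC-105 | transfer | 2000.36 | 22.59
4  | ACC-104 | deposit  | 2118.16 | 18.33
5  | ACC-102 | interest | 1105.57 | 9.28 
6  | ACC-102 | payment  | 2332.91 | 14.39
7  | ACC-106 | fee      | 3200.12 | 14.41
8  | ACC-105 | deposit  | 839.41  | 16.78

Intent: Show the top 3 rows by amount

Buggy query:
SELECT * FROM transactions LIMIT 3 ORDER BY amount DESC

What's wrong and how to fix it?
Bug: ORDER BY cannot follow LIMIT; LIMIT is the final clause

Fix: Swap the clauses: ORDER BY first, then LIMIT

Corrected query:
SELECT * FROM transactions ORDER BY amount DESC LIMIT 3

Result:
id | account | kind    | amount  | fee  
---+---------+---------+---------+------
7  | ACC-106 | fee     | 3200.12 | 14.41
1  | ACC-102 | fee     | 2452.56 | 14.95
6  | ACC-102 | payment | 2332.91 | 14.39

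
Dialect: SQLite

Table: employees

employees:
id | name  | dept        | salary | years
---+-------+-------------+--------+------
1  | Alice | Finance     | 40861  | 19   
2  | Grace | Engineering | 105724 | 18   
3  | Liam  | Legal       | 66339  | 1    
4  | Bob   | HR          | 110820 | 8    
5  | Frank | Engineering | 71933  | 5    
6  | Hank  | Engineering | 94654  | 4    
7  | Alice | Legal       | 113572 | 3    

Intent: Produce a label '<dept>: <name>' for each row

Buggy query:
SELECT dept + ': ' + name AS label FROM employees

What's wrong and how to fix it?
Bug: SQLite uses || for string concatenation; + coerces text to numbers (yielding 0)

Fix: Use the || operator for string concatenation

Corrected query:
SELECT dept || ': ' || name AS label FROM employees

Result:
label             
------------------
Finance: Alice    
Engineering: Grace
Legal: Liam       
HR: Bob           
Engineering: Frank
Engineering: Hank 
Legal: Alice      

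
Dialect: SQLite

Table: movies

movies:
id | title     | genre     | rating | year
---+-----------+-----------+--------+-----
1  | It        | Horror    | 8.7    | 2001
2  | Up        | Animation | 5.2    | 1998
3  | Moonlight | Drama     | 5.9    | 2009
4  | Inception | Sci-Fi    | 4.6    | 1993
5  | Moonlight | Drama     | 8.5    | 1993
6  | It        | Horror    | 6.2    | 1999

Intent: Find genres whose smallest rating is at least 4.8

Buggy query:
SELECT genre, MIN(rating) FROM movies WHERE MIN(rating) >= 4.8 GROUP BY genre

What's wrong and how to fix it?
Bug: Aggregates like MIN are computed per group after WHERE runs

Fix: Use HAVING for the per-group MIN condition

Corrected query:
SELECT genre, MIN(rating) FROM movies GROUP BY genre HAVING MIN(rating) >= 4.8

Result:
genre     | MIN(rating)
----------+------------
Animation | 5.2        
Drama     | 5.9        
Horror    | 6.2        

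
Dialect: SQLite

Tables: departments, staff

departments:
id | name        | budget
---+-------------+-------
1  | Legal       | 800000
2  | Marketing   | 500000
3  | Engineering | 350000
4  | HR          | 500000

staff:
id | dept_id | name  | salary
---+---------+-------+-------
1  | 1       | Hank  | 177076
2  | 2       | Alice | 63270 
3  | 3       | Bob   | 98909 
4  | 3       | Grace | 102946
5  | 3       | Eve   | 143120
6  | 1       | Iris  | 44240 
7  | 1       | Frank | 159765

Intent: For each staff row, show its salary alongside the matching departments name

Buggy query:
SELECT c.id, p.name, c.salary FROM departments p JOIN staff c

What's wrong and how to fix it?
Bug: Missing join condition: each staff row is matched to all departments rows instead of just its own

Fix: Specify the join condition linking the foreign key to the parent id

Corrected query:
SELECT c.id, p.name, c.salary FROM departments p JOIN staff c ON c.dept_id = p.id

Result:
id | name        | salary
---+-------------+-------
1  | Legal       | 177076
2  | Marketing   | 63270 
3  | Engineering | 98909 
4  | Engineering | 102946
5  | Engineering | 143120
6  | Legal       | 44240 
7  | Legal       | 159765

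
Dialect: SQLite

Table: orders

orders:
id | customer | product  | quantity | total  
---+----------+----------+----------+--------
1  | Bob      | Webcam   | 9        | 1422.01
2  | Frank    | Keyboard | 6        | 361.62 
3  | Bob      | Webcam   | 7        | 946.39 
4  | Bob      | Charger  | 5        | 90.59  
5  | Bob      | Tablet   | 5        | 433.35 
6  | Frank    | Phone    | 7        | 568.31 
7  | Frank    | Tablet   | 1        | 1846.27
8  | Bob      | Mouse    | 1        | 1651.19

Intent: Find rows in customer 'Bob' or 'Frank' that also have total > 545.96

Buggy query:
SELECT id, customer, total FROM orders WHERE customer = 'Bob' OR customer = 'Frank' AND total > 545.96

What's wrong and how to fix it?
Bug: Without parentheses, AND is evaluated before OR, so the total filter only applies to the 'Frank' branch

Fix: Group the OR with parentheses (or use IN), then AND the threshold

Corrected query:
SELECT id, customer, total FROM orders WHERE (customer = 'Bob' OR customer = 'Frank') AND total > 545.96

Result:
id | customer | total  
---+----------+--------
1  | Bob      | 1422.01
3  | Bob      | 946.39 
6  | Frank    | 568.31 
7  | Frank    | 1846.27
8  | Bob      | 1651.19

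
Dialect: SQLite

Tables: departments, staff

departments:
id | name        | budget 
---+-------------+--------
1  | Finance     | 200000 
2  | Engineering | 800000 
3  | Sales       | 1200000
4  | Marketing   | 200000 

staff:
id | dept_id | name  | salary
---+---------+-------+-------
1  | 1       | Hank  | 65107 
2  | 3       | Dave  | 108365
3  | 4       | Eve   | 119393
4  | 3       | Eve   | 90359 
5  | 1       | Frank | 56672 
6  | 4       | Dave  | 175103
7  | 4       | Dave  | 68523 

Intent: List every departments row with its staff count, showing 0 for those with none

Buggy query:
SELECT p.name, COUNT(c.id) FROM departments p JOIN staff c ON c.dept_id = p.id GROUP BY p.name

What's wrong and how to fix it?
Bug: An inner join excludes parents with zero children

Fix: Use LEFT JOIN so parents without children still appear (COUNT(c.id) gives 0)

Corrected query:
SELECT p.name, COUNT(c.id) FROM departments p LEFT JOIN staff c ON c.dept_id = p.id GROUP BY p.name

Result:
name        | COUNT(c.id)
------------+------------
Engineering | 0          
Finance     | 2          
Marketing   | 3          
Sales       | 2          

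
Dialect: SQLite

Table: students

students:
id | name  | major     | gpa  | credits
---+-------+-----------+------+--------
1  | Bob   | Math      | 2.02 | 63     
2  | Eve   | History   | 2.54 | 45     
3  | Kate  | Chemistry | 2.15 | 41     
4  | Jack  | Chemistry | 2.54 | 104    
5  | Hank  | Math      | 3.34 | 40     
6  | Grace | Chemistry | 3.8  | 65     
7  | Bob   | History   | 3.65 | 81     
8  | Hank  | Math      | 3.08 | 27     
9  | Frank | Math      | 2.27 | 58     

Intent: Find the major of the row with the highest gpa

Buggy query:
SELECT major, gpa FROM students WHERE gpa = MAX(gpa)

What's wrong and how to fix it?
Bug: WHERE is evaluated per row; an aggregate over the whole table isn't defined there

Fix: Use a subquery: WHERE gpa = (SELECT MAX(gpa) FROM students)

Corrected query:
SELECT major, gpa FROM students WHERE gpa = (SELECT MAX(gpa) FROM students)

Result:
major     | gpa
----------+----
Chemistry | 3.8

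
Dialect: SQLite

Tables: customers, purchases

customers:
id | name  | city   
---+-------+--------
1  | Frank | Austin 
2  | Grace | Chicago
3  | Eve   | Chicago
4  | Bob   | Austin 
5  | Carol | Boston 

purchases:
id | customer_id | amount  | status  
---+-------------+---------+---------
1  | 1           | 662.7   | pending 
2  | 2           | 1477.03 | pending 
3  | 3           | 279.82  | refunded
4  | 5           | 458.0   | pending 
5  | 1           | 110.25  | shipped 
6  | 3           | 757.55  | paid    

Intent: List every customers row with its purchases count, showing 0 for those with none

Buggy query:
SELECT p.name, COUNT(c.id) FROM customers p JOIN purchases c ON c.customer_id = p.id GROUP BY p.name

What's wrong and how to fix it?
Bug: INNER JOIN drops customers rows that have no matching purchases rows

Fix: Use LEFT JOIN so parents without children still appear (COUNT(c.id) gives 0)

Corrected query:
SELECT p.name, COUNT(c.id) FROM customers p LEFT JOIN purchases c ON c.customer_id = p.id GROUP BY p.name

Result:
name  | COUNT(c.id)
------+------------
Bob   | 0          
Carol | 1          
Eve   | 2          
Frank | 2          
Grace | 1          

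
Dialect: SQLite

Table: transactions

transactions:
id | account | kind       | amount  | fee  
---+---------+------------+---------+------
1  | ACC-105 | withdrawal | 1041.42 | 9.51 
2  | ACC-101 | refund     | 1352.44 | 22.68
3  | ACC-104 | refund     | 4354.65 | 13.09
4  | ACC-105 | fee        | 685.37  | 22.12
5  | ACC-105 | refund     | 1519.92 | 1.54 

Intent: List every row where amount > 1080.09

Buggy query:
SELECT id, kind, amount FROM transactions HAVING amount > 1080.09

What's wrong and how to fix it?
Bug: HAVING filters the output of aggregation, but this query has no GROUP BY and no aggregate functions, so SQLite rejects it (HAVING clause on a non-aggregate query); the condition here is per row

Fix: Use WHERE for row-level filtering

Corrected query:
SELECT id, kind, amount FROM transactions WHERE amount > 1080.09

Result:
id | kind   | amount 
---+--------+--------
2  | refund | 1352.44
3  | refund | 4354.65
5  | refund | 1519.92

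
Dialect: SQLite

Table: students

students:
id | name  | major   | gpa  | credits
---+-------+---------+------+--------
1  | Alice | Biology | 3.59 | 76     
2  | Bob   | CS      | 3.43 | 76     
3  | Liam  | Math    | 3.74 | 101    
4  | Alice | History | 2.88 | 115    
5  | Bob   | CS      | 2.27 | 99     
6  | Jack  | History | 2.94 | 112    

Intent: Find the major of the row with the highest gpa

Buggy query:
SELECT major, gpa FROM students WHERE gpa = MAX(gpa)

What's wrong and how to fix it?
Bug: WHERE is evaluated per row; an aggregate over the whole table isn't defined there

Fix: Wrap MAX in a scalar subquery so WHERE compares against a single value

Corrected query:
SELECT major, gpa FROM students WHERE gpa = (SELECT MAX(gpa) FROM students)

Result:
major | gpa 
------+-----
Math  | 3.74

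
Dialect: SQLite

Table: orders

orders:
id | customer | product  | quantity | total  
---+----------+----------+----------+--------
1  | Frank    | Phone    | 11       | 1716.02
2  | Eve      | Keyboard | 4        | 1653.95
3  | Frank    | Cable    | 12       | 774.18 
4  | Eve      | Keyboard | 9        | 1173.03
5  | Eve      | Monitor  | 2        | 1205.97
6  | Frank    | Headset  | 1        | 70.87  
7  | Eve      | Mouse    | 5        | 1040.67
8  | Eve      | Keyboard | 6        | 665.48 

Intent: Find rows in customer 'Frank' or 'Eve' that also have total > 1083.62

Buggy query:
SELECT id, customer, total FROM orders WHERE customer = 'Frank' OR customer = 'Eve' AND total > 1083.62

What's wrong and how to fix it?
Bug: AND binds tighter than OR, so this parses as customer = 'Frank' OR (customer = 'Eve' AND total > 1083.62)

Fix: Add parentheses around the OR so the AND applies to both alternatives

Corrected query:
SELECT id, customer, total FROM orders WHERE (customer = 'Frank' OR customer = 'Eve') AND total > 1083.62

Result:
id | customer | total  
---+----------+--------
1  | Frank    | 1716.02
2  | Eve      | 1653.95
4  | Eve      | 1173.03
5  | Eve      | 1205.97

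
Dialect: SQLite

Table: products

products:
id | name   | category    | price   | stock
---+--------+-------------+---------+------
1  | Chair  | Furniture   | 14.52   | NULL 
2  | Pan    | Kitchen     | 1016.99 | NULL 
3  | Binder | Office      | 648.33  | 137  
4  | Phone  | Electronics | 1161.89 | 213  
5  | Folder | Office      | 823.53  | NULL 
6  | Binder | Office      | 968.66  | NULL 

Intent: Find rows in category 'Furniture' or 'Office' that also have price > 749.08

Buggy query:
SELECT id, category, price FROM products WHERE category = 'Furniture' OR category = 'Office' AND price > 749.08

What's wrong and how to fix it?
Bug: AND binds tighter than OR, so this parses as category = 'Furniture' OR (category = 'Office' AND price > 749.08)

Fix: Group the OR with parentheses (or use IN), then AND the threshold

Corrected query:
SELECT id, category, price FROM products WHERE (category = 'Furniture' OR category = 'Office') AND price > 749.08

Result:
id | category | price 
---+----------+-------
5  | Office   | 823.53
6  | Office   | 968.66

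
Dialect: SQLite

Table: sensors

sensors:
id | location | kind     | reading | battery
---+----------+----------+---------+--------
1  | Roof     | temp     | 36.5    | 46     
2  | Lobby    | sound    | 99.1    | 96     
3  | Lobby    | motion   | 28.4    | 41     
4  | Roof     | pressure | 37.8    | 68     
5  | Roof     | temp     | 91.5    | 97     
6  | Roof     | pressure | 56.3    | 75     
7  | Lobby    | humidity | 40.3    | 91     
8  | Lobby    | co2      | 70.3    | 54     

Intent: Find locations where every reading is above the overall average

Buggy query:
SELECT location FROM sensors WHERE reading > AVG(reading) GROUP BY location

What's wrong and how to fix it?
Bug: AVG() is an aggregate; it can't sit directly in WHERE

Fix: Compute the overall average in a scalar subquery and compare each group's MIN against it in HAVING

Corrected query:
SELECT location FROM sensors GROUP BY location HAVING MIN(reading) > (SELECT AVG(reading) FROM sensors)

Result:
(no rows)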